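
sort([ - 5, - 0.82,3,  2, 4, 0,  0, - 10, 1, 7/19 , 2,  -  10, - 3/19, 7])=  [ - 10,- 10, - 5, - 0.82, - 3/19, 0, 0, 7/19, 1, 2,2, 3,4, 7]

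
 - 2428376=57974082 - 60402458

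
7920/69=2640/23 = 114.78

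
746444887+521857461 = 1268302348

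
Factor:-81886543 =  - 81886543^1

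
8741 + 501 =9242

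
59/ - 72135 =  - 1 + 72076/72135= - 0.00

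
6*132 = 792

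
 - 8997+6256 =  - 2741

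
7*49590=347130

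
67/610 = 67/610=0.11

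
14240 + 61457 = 75697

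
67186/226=33593/113 = 297.28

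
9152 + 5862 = 15014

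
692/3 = 692/3 = 230.67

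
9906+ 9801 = 19707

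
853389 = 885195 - 31806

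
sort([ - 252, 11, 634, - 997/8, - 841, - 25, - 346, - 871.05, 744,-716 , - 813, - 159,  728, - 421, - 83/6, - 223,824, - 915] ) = [ - 915, - 871.05, - 841,-813, - 716,-421,-346,-252, - 223, - 159,- 997/8,  -  25, - 83/6, 11,634,728, 744,  824 ]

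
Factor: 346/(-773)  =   - 2^1*173^1*773^( - 1 ) 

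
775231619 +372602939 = 1147834558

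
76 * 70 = 5320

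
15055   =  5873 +9182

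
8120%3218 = 1684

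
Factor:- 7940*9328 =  - 74064320 = - 2^6*5^1*11^1*53^1 * 397^1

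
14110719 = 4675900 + 9434819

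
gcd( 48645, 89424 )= 207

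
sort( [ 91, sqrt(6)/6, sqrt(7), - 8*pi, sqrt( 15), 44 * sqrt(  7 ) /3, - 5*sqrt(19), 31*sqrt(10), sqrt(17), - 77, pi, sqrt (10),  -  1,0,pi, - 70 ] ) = [ - 77, - 70, - 8 * pi , - 5*sqrt ( 19), - 1, 0,sqrt(6)/6,  sqrt(7),pi,  pi, sqrt( 10), sqrt( 15 ), sqrt(17),44*sqrt ( 7)/3 , 91, 31 * sqrt(10) ]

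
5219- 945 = 4274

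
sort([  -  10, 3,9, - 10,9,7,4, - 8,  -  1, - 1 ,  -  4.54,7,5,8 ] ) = [ - 10, - 10,  -  8,-4.54, - 1, - 1, 3, 4,  5,  7,7 , 8,9,9]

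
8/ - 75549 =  - 1 + 75541/75549=-0.00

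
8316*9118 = 75825288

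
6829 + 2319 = 9148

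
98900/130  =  9890/13 = 760.77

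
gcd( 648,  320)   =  8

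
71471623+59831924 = 131303547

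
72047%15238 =11095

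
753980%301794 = 150392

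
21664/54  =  10832/27 = 401.19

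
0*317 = 0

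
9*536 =4824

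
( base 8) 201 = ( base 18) 73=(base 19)6f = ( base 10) 129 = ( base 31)45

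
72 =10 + 62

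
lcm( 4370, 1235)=56810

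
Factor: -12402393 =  - 3^1*1979^1*2089^1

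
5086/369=5086/369 = 13.78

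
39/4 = 9 + 3/4 = 9.75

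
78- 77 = 1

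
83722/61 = 83722/61 = 1372.49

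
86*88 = 7568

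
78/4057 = 78/4057 = 0.02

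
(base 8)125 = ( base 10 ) 85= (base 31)2n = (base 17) 50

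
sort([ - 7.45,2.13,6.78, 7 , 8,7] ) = [ - 7.45,  2.13,  6.78, 7 , 7, 8 ] 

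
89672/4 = 22418 = 22418.00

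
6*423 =2538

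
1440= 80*18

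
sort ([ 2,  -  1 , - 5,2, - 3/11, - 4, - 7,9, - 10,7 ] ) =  [ - 10,-7, - 5, - 4,-1, - 3/11,2,2,7,  9 ] 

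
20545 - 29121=-8576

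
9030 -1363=7667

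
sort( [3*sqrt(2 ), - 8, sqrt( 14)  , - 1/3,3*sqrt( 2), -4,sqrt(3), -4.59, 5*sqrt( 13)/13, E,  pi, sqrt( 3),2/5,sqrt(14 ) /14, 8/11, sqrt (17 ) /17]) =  [ - 8 ,-4.59,-4, - 1/3,  sqrt( 17 )/17,sqrt(14)/14,  2/5, 8/11, 5 * sqrt(13 )/13,sqrt(3), sqrt( 3),  E, pi, sqrt(14 ),3*sqrt(2),3*sqrt(2 )]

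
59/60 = 59/60=0.98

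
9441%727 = 717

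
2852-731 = 2121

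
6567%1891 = 894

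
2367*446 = 1055682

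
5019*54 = 271026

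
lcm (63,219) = 4599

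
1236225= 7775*159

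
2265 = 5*453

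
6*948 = 5688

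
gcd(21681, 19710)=1971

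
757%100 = 57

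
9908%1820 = 808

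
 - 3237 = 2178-5415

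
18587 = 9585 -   -  9002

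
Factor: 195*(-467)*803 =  - 3^1*5^1*11^1*13^1 * 73^1*467^1=- 73125195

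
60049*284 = 17053916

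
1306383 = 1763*741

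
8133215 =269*30235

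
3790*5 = 18950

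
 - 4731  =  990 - 5721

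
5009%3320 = 1689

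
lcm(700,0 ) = 0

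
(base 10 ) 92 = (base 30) 32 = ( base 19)4G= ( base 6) 232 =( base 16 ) 5c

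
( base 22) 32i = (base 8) 2752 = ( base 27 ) 222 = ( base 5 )22024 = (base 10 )1514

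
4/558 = 2/279 = 0.01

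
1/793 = 1/793 = 0.00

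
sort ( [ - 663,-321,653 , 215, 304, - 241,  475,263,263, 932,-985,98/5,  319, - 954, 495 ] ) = [  -  985, -954, - 663, - 321,-241, 98/5,215, 263,  263,304, 319, 475 , 495, 653, 932]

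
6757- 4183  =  2574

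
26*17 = 442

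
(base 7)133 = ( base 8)111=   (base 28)2h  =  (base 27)2j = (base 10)73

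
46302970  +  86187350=132490320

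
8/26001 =8/26001 = 0.00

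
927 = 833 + 94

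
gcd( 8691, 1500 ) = 3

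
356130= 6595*54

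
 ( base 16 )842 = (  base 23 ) 3ML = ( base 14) AB0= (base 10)2114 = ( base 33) 1v2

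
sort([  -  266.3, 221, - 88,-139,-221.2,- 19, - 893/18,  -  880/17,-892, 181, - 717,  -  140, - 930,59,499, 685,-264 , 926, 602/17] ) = [-930 ,-892,-717, - 266.3, - 264, - 221.2, -140, - 139, - 88,  -  880/17, - 893/18, - 19, 602/17, 59, 181,221,499, 685, 926 ]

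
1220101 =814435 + 405666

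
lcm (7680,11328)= 453120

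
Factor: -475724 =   -  2^2*118931^1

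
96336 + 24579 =120915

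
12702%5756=1190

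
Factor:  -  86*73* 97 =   -  608966 = - 2^1 * 43^1*73^1 * 97^1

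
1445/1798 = 1445/1798 =0.80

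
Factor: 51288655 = 5^1*11^1*932521^1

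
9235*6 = 55410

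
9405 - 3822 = 5583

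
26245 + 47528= 73773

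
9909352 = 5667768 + 4241584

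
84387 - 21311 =63076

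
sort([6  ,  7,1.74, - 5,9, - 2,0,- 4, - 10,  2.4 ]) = [ - 10, - 5, - 4,  -  2  ,  0,  1.74,2.4,6, 7, 9]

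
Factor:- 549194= - 2^1*  23^1*11939^1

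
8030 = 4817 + 3213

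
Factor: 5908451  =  5908451^1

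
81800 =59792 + 22008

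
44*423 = 18612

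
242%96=50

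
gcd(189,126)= 63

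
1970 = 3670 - 1700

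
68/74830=34/37415=0.00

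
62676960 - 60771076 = 1905884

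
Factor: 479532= 2^2* 3^1*89^1 * 449^1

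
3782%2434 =1348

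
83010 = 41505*2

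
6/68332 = 3/34166 = 0.00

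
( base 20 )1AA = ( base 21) 181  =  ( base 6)2454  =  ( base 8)1142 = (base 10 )610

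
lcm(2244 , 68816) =206448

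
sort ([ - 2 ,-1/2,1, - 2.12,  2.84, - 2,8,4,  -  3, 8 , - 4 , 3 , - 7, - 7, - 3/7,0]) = [ - 7, - 7, - 4 , - 3,-2.12, - 2 , - 2, - 1/2 , - 3/7, 0, 1, 2.84,3 , 4, 8, 8 ]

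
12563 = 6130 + 6433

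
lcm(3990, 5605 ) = 235410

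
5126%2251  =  624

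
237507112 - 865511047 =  - 628003935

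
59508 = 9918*6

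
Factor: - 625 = -5^4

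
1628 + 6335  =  7963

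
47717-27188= 20529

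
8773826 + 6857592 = 15631418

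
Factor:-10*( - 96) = 960 = 2^6*3^1*5^1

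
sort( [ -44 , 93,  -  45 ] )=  [  -  45 , - 44,93]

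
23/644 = 1/28 = 0.04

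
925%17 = 7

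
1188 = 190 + 998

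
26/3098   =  13/1549 = 0.01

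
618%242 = 134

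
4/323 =4/323 =0.01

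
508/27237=508/27237 = 0.02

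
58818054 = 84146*699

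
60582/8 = 30291/4 = 7572.75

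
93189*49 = 4566261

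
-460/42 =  - 11 + 1/21 = - 10.95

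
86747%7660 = 2487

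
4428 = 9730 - 5302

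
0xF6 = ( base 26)9c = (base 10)246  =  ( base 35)71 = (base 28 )8m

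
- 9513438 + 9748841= 235403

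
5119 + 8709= 13828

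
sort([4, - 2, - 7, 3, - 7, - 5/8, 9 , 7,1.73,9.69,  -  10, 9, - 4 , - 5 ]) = [ - 10, - 7, - 7,  -  5, - 4 ,  -  2, - 5/8, 1.73, 3,4,  7 , 9,  9, 9.69 ] 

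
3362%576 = 482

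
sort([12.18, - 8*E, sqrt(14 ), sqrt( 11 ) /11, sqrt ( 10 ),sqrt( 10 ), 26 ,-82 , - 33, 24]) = [-82, - 33, - 8*E, sqrt(11)/11 , sqrt(10),sqrt(10 ), sqrt ( 14),12.18, 24, 26] 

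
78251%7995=6296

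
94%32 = 30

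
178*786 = 139908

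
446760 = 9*49640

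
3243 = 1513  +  1730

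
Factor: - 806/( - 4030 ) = 5^( - 1 )=1/5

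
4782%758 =234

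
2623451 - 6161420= - 3537969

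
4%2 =0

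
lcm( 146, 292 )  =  292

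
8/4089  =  8/4089 = 0.00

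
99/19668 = 3/596= 0.01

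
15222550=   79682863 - 64460313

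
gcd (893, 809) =1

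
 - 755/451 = -2  +  147/451 =- 1.67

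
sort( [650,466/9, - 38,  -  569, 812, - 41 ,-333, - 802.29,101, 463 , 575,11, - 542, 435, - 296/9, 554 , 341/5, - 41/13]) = [- 802.29, - 569,  -  542, - 333 , - 41, - 38, - 296/9,-41/13,  11 , 466/9,341/5,101,435,463,554, 575,650, 812 ] 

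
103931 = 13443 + 90488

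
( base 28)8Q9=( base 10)7009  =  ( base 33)6ed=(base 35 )5p9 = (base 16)1b61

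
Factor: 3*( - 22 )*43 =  - 2838=   - 2^1*3^1*11^1*43^1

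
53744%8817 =842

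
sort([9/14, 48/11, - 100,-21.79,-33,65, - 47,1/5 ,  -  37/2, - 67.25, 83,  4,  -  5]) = [ - 100,  -  67.25 ,- 47,  -  33, - 21.79  , - 37/2, - 5,1/5,9/14, 4, 48/11 , 65, 83 ] 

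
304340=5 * 60868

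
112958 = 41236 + 71722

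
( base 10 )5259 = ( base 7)21222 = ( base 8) 12213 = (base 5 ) 132014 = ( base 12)3063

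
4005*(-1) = - 4005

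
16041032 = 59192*271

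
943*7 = 6601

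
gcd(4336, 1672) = 8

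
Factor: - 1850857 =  - 97^1*19081^1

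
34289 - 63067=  - 28778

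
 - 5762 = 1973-7735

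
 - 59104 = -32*1847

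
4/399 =4/399=0.01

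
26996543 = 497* 54319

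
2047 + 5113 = 7160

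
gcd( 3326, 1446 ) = 2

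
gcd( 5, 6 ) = 1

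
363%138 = 87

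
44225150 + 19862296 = 64087446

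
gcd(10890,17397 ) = 9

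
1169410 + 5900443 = 7069853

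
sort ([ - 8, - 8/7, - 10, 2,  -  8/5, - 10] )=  [ - 10, - 10, - 8,-8/5, - 8/7,  2]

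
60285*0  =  0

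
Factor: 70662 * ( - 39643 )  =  -2^1 * 3^1*29^1*1367^1*11777^1= -  2801253666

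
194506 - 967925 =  - 773419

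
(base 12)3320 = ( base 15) 1A10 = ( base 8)13010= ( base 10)5640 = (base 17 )128D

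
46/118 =23/59=0.39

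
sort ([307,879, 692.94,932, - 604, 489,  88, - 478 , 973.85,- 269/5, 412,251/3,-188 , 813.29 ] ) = [-604, - 478,-188,-269/5, 251/3,88,307, 412,489,692.94,813.29, 879,932 , 973.85] 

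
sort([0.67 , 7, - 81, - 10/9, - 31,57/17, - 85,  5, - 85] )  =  [ - 85, - 85,  -  81, - 31, - 10/9, 0.67,57/17,5, 7 ] 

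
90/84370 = 9/8437 = 0.00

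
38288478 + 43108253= 81396731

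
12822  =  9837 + 2985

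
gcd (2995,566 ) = 1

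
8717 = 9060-343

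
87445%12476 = 113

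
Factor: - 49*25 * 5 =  - 6125 = -  5^3*7^2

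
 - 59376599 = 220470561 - 279847160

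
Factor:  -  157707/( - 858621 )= 3^4*11^1*59^1*503^( - 1) * 569^( - 1) = 52569/286207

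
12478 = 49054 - 36576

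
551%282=269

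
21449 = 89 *241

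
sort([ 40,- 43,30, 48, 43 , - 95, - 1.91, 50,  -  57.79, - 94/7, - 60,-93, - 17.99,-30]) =[-95, - 93,- 60, - 57.79, - 43 , -30,-17.99,- 94/7, - 1.91 , 30 , 40 , 43,  48, 50 ]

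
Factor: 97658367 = 3^1 * 32552789^1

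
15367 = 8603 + 6764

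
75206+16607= 91813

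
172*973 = 167356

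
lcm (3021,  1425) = 75525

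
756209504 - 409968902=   346240602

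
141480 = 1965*72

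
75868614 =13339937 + 62528677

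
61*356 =21716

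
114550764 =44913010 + 69637754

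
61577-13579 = 47998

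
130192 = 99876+30316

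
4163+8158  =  12321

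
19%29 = 19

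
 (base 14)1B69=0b1001110000001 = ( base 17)104C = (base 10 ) 4993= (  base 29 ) 5R5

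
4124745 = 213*19365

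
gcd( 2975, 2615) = 5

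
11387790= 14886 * 765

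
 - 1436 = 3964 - 5400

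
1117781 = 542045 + 575736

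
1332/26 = 666/13 = 51.23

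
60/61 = 60/61 = 0.98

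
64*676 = 43264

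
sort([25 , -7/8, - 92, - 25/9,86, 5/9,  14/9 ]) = [ - 92,  -  25/9, -7/8,5/9,14/9, 25, 86 ] 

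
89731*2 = 179462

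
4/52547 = 4/52547 = 0.00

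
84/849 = 28/283 = 0.10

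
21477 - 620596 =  - 599119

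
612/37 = 16 + 20/37 = 16.54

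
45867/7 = 45867/7 = 6552.43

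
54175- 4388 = 49787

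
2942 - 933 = 2009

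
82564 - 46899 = 35665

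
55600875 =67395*825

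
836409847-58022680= 778387167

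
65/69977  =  65/69977  =  0.00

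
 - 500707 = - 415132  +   - 85575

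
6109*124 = 757516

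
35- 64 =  - 29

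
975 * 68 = 66300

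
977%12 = 5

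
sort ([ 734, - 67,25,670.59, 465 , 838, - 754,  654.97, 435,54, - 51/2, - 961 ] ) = [ - 961, - 754, - 67, - 51/2, 25,54 , 435,465, 654.97,670.59,734,838 ] 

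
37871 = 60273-22402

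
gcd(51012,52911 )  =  9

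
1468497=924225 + 544272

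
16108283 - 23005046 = -6896763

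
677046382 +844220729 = 1521267111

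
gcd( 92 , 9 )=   1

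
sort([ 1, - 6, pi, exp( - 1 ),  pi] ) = [ - 6,  exp( - 1), 1, pi, pi ] 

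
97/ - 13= - 8+7/13 =-7.46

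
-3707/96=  - 3707/96 = - 38.61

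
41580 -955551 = -913971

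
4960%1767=1426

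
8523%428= 391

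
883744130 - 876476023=7268107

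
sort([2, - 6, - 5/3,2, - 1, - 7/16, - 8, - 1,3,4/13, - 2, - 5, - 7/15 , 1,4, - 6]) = [ - 8, - 6, - 6,- 5, - 2, - 5/3, - 1, - 1, -7/15, - 7/16,4/13, 1,2,2, 3,4]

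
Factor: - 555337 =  - 555337^1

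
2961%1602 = 1359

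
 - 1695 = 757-2452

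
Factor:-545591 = -103^1*5297^1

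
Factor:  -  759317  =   - 13^2*4493^1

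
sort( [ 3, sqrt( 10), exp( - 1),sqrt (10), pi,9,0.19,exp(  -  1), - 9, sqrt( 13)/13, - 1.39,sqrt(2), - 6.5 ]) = [ - 9, - 6.5, - 1.39,0.19, sqrt( 13)/13,exp( - 1 ), exp( - 1),sqrt( 2), 3, pi, sqrt( 10), sqrt( 10),9 ]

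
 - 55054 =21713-76767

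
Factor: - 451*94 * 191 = -8097254= - 2^1*11^1*41^1*47^1*191^1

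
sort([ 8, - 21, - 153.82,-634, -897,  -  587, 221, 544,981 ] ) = [ - 897, - 634, - 587, - 153.82, - 21 , 8, 221, 544,981]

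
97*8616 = 835752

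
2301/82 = 28 + 5/82 = 28.06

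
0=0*39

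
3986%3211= 775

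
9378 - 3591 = 5787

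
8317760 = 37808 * 220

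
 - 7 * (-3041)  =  21287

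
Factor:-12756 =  - 2^2*3^1*1063^1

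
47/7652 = 47/7652 = 0.01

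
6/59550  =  1/9925 = 0.00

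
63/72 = 7/8= 0.88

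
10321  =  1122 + 9199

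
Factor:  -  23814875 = - 5^3 * 7^1*17^1*1601^1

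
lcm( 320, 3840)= 3840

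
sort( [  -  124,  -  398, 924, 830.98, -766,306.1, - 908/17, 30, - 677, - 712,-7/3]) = [ - 766, - 712,-677, - 398, - 124, - 908/17, -7/3,30, 306.1, 830.98,924 ]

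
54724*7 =383068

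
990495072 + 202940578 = 1193435650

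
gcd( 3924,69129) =9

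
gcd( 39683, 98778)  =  1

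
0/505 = 0 = 0.00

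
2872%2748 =124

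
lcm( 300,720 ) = 3600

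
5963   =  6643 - 680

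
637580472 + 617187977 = 1254768449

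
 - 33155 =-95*349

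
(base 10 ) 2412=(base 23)4CK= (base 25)3lc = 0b100101101100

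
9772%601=156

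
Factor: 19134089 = 13^1 * 1471853^1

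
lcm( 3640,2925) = 163800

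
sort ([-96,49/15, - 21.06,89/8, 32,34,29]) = [ - 96,- 21.06,49/15 , 89/8,29, 32,34]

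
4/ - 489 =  - 4/489 = - 0.01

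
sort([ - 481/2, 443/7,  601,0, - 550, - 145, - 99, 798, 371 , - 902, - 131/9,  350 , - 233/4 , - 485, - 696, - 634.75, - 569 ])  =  [ - 902, - 696, - 634.75, - 569, - 550 , - 485, - 481/2, - 145 , - 99,-233/4, - 131/9, 0,443/7,350,371, 601,798] 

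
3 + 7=10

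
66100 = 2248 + 63852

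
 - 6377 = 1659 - 8036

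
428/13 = 32 + 12/13 = 32.92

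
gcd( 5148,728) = 52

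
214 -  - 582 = 796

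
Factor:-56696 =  - 2^3 * 19^1 *373^1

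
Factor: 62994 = 2^1*3^1*10499^1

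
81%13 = 3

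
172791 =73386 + 99405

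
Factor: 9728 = 2^9*  19^1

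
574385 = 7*82055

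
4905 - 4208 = 697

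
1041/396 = 2 + 83/132 = 2.63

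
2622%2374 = 248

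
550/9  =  550/9 = 61.11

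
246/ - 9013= - 246/9013 = - 0.03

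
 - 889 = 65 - 954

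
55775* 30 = 1673250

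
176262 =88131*2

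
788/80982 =394/40491  =  0.01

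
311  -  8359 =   -  8048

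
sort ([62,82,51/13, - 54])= [ - 54, 51/13, 62,82 ]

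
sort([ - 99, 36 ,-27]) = [  -  99, - 27,  36]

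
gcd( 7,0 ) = 7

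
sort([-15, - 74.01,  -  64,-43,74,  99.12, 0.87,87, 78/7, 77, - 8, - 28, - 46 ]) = [ - 74.01 , - 64, - 46, - 43, - 28, - 15, - 8, 0.87 , 78/7,  74, 77, 87,99.12]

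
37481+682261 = 719742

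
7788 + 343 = 8131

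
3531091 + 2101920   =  5633011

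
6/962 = 3/481 = 0.01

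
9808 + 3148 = 12956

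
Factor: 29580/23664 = 5/4 =2^( - 2 ) *5^1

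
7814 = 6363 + 1451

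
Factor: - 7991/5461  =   - 43^( - 1)*61^1 *127^( - 1) * 131^1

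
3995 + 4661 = 8656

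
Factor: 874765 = 5^1*53^1*3301^1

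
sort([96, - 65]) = [ - 65, 96] 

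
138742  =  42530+96212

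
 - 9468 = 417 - 9885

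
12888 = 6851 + 6037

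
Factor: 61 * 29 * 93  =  3^1*29^1*31^1*61^1=164517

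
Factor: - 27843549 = -3^1* 31^1* 299393^1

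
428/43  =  428/43= 9.95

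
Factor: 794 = 2^1* 397^1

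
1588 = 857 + 731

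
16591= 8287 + 8304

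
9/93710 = 9/93710 = 0.00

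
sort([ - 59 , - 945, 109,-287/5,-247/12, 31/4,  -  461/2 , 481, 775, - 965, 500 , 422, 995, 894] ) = [ - 965, - 945 , - 461/2,- 59, - 287/5 ,-247/12, 31/4, 109 , 422, 481 , 500, 775, 894, 995] 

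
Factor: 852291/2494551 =284097/831517 = 3^1* 11^1*29^(-1) * 53^( - 1 )*541^(  -  1 )*8609^1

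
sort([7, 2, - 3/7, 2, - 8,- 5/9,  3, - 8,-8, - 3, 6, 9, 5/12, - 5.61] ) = [ - 8, - 8,  -  8, - 5.61, - 3,  -  5/9,-3/7, 5/12,2,  2, 3, 6, 7,9 ]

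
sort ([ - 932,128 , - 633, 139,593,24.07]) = [ - 932, - 633, 24.07,128 , 139,593] 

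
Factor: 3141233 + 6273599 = 9414832=   2^4*7^1*84061^1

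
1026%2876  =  1026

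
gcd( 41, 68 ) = 1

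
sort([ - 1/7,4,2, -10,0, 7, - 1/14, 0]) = [ - 10,-1/7, - 1/14,0, 0, 2, 4,7]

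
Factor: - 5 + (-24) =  - 29  =  -29^1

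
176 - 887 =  - 711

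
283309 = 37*7657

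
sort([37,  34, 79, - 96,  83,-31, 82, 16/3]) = [-96, - 31, 16/3, 34, 37 , 79 , 82,  83]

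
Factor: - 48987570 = - 2^1*3^1*5^1 * 1632919^1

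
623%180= 83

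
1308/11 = 118 + 10/11 = 118.91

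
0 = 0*1989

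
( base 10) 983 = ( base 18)30B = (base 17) 36e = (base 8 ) 1727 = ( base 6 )4315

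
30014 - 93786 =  - 63772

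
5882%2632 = 618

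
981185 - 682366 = 298819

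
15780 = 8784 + 6996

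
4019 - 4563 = -544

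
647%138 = 95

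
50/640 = 5/64 = 0.08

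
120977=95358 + 25619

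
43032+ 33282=76314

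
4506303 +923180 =5429483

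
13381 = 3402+9979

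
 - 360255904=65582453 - 425838357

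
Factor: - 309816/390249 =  -2^3*13^1*131^(-1 )= - 104/131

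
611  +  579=1190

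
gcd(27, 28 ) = 1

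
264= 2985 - 2721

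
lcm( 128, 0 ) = 0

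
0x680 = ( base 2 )11010000000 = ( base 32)1K0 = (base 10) 1664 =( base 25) 2ge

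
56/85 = 56/85 = 0.66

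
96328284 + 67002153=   163330437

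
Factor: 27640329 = 3^1 * 109^1*181^1*467^1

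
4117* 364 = 1498588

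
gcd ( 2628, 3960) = 36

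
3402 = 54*63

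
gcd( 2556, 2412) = 36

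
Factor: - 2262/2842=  - 39/49 = - 3^1 * 7^( - 2 )*13^1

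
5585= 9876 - 4291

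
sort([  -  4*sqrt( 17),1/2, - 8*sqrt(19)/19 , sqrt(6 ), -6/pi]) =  [ - 4*sqrt(17), - 6/pi , - 8 * sqrt( 19)/19,1/2,sqrt( 6)]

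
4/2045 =4/2045= 0.00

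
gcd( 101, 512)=1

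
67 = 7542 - 7475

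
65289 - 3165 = 62124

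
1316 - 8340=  - 7024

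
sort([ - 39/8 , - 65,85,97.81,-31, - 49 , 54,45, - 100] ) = [ - 100,- 65, - 49, - 31,  -  39/8, 45 , 54 , 85, 97.81]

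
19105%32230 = 19105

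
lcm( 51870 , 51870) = 51870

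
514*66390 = 34124460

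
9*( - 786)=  - 7074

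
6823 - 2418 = 4405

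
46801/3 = 46801/3 =15600.33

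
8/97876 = 2/24469 = 0.00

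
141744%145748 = 141744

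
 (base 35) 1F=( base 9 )55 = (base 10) 50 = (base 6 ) 122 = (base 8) 62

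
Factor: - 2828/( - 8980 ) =5^( - 1 )*7^1*101^1 * 449^(- 1) = 707/2245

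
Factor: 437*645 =281865 =3^1*5^1*19^1*23^1*43^1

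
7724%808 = 452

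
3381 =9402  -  6021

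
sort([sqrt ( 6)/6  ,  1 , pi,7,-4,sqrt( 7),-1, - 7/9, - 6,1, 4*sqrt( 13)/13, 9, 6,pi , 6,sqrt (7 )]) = [-6, - 4,  -  1,- 7/9,  sqrt( 6) /6, 1,1,4 * sqrt( 13)/13, sqrt(7 ),sqrt( 7),  pi,  pi, 6,6, 7 , 9 ]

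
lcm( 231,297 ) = 2079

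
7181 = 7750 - 569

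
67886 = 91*746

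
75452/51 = 1479 + 23/51 = 1479.45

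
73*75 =5475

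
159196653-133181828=26014825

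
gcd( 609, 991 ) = 1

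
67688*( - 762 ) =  - 51578256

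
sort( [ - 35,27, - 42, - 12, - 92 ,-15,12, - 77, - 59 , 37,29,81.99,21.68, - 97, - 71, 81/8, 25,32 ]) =[ - 97,-92, - 77,- 71,-59, - 42, - 35,-15, - 12,81/8,12, 21.68,25,27,29,32,37,81.99] 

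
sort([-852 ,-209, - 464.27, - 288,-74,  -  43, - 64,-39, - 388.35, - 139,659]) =[-852,-464.27, - 388.35, - 288,-209,  -  139,- 74, - 64,-43,- 39,659]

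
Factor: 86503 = 23^1*3761^1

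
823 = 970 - 147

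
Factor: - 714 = - 2^1*3^1*7^1*17^1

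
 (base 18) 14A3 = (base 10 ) 7311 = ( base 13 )3435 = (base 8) 16217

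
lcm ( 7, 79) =553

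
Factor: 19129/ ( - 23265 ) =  - 3^( - 2)*5^ ( - 1)*37^1  =  - 37/45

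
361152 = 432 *836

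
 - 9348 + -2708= - 12056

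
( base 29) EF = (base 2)110100101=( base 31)DI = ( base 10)421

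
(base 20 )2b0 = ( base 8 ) 1774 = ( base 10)1020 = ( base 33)uu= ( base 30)140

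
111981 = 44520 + 67461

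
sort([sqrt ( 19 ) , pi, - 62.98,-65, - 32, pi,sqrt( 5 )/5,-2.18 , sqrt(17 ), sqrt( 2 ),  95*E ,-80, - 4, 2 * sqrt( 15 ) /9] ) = [-80, - 65, -62.98,-32 ,  -  4, - 2.18, sqrt(5 )/5,2* sqrt ( 15 ) /9, sqrt( 2 ), pi,pi, sqrt ( 17 ), sqrt(19),95*E]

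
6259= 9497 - 3238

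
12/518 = 6/259 = 0.02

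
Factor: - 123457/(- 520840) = 2^(  -  3) * 5^( - 1)*29^(- 1)*449^(  -  1 ) * 123457^1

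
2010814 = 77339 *26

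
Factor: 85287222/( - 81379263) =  - 28429074/27126421=-2^1*3^2*7^(-1 )*43^(-1)*631^1 * 2503^1*90121^(-1)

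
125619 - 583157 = - 457538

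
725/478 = 1+247/478 = 1.52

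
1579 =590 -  - 989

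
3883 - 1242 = 2641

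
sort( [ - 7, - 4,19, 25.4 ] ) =[-7, - 4,19, 25.4 ] 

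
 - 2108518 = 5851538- 7960056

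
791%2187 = 791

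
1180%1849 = 1180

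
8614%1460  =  1314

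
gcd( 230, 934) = 2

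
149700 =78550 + 71150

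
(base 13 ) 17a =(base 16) 10E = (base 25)AK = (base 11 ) 226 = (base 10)270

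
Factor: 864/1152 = 3/4=2^( - 2 )*3^1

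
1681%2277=1681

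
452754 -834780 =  -382026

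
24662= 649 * 38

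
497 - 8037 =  - 7540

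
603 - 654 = - 51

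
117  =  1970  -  1853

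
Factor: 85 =5^1* 17^1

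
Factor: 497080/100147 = 680/137= 2^3*5^1*17^1*137^ ( - 1 ) 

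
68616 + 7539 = 76155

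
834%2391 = 834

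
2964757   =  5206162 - 2241405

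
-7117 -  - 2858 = -4259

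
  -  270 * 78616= -21226320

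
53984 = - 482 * ( - 112 ) 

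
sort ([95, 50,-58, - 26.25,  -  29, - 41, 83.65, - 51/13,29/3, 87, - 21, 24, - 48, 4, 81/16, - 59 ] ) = [ - 59, - 58, - 48,- 41, - 29, - 26.25, - 21,  -  51/13, 4, 81/16, 29/3, 24, 50, 83.65, 87, 95 ] 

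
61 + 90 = 151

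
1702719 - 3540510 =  - 1837791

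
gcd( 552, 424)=8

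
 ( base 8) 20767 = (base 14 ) 3251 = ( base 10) 8695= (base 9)12831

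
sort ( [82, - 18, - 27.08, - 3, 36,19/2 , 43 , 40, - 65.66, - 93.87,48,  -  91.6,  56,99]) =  [  -  93.87,- 91.6 , - 65.66, - 27.08,- 18, - 3,19/2, 36,40, 43,48, 56 , 82,99 ] 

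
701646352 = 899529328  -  197882976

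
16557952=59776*277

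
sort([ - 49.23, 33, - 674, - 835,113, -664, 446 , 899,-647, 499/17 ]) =[ - 835, - 674, - 664, - 647,-49.23, 499/17,33,113, 446 , 899 ]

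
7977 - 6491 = 1486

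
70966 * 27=1916082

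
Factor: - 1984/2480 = -4/5 = -2^2*5^( -1)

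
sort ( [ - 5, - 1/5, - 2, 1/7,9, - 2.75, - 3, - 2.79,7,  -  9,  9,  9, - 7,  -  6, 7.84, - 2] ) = [- 9, - 7 ,-6, -5, -3, - 2.79, - 2.75,- 2, - 2, - 1/5,1/7,7, 7.84,9,9 , 9 ]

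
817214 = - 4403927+5221141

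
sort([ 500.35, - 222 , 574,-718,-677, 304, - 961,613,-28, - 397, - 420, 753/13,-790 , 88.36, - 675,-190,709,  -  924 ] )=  [ - 961, -924,-790, - 718,  -  677 , - 675 ,-420,-397, - 222,-190,-28 , 753/13,88.36,304,500.35,574,613,709 ]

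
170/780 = 17/78= 0.22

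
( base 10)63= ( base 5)223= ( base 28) 27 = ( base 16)3f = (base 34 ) 1T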